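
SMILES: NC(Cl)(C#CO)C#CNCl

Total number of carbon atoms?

5

The symbol for carbon appears 5 times in the SMILES. (Cl is a single chlorine, not C + l.)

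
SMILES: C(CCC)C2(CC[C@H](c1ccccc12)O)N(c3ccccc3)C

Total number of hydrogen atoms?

Hydrogens are implicit in SMILES; fill each atom to its normal valence:
  9 × C (aromatic): 1 H each → 9
  5 × C: 2 H each → 10
  3 × C (aromatic): no H
  2 × C: 3 H each → 6
  1 × C: 1 H
  1 × C: no H
  1 × N: no H
  1 × O: 1 H
  Total hydrogens = 27.

27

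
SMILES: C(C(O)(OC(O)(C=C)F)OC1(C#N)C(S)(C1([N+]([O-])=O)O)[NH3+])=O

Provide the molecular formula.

C9H11FN3O8S+

Heavy atoms from the SMILES: 9 C, 1 F, 3 N, 8 O, 1 S.
Implicit hydrogens by atom environment:
  6 × C: no H
  4 × O: no H
  3 × O: 1 H each → 3
  2 × C: 1 H each → 2
  1 × C: 2 H
  1 × F: no H
  1 × N (charge +1): 3 H
  1 × N: no H
  1 × N (charge +1): no H
  1 × O (charge -1): no H
  1 × S: 1 H
  Total hydrogens = 11.
Net charge +1.
Molecular formula: C9H11FN3O8S+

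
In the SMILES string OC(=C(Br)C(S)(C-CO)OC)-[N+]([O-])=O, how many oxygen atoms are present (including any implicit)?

5

The symbol for oxygen appears 5 times in the SMILES.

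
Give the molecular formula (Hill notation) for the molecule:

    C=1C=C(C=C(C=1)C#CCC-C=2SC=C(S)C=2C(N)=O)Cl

Heavy atoms from the SMILES: 15 C, 1 Cl, 1 N, 1 O, 2 S.
Implicit hydrogens by atom environment:
  5 × C (aromatic): 1 H each → 5
  5 × C (aromatic): no H
  3 × C: no H
  2 × C: 2 H each → 4
  1 × Cl: no H
  1 × N: 2 H
  1 × O: no H
  1 × S: 1 H
  1 × S (aromatic): no H
  Total hydrogens = 12.
Molecular formula: C15H12ClNOS2

C15H12ClNOS2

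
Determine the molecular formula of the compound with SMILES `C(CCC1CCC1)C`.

C8H16

Heavy atoms from the SMILES: 8 C.
Implicit hydrogens by atom environment:
  6 × C: 2 H each → 12
  1 × C: 3 H
  1 × C: 1 H
  Total hydrogens = 16.
Molecular formula: C8H16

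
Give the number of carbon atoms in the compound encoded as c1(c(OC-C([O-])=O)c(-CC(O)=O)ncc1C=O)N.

10

The symbol for carbon appears 10 times in the SMILES. Lowercase c denotes aromatic carbon and counts toward C.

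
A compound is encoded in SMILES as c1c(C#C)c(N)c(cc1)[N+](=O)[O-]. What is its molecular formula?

Heavy atoms from the SMILES: 8 C, 2 N, 2 O.
Implicit hydrogens by atom environment:
  3 × C (aromatic): 1 H each → 3
  3 × C (aromatic): no H
  1 × C: 1 H
  1 × C: no H
  1 × N: 2 H
  1 × N (charge +1): no H
  1 × O: no H
  1 × O (charge -1): no H
  Total hydrogens = 6.
Molecular formula: C8H6N2O2

C8H6N2O2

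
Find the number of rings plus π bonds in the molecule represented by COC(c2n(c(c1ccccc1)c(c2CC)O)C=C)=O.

Molecular formula from the SMILES: C16H17NO3.
DoU = (2C + 2 + N − H − X)/2 = (2·16 + 2 + 1 − 17 − 0)/2 = 18/2 = 9.
(Structurally: 2 ring(s) + 7 π bond(s) = 9.)

9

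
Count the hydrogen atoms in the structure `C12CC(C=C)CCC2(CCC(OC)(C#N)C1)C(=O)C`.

Hydrogens are implicit in SMILES; fill each atom to its normal valence:
  7 × C: 2 H each → 14
  4 × C: no H
  3 × C: 1 H each → 3
  2 × C: 3 H each → 6
  2 × O: no H
  1 × N: no H
  Total hydrogens = 23.

23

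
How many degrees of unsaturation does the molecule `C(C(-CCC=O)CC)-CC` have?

1

Molecular formula from the SMILES: C9H18O.
DoU = (2C + 2 + N − H − X)/2 = (2·9 + 2 + 0 − 18 − 0)/2 = 2/2 = 1.
(Structurally: 0 ring(s) + 1 π bond(s) = 1.)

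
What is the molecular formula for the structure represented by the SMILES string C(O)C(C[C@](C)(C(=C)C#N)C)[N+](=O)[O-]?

Heavy atoms from the SMILES: 9 C, 2 N, 3 O.
Implicit hydrogens by atom environment:
  3 × C: 2 H each → 6
  3 × C: no H
  2 × C: 3 H each → 6
  1 × C: 1 H
  1 × N (charge +1): no H
  1 × N: no H
  1 × O: 1 H
  1 × O: no H
  1 × O (charge -1): no H
  Total hydrogens = 14.
Molecular formula: C9H14N2O3

C9H14N2O3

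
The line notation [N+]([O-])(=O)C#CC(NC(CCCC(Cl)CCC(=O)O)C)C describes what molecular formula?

Heavy atoms from the SMILES: 13 C, 1 Cl, 2 N, 4 O.
Implicit hydrogens by atom environment:
  5 × C: 2 H each → 10
  3 × C: 1 H each → 3
  3 × C: no H
  2 × C: 3 H each → 6
  2 × O: no H
  1 × Cl: no H
  1 × N: 1 H
  1 × N (charge +1): no H
  1 × O: 1 H
  1 × O (charge -1): no H
  Total hydrogens = 21.
Molecular formula: C13H21ClN2O4

C13H21ClN2O4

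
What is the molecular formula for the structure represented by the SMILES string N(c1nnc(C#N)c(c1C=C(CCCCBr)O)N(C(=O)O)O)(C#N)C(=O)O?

C14H13BrN6O6

Heavy atoms from the SMILES: 1 Br, 14 C, 6 N, 6 O.
Implicit hydrogens by atom environment:
  5 × C: no H
  4 × C: 2 H each → 8
  4 × C (aromatic): no H
  4 × N: no H
  4 × O: 1 H each → 4
  2 × N (aromatic): no H
  2 × O: no H
  1 × Br: no H
  1 × C: 1 H
  Total hydrogens = 13.
Molecular formula: C14H13BrN6O6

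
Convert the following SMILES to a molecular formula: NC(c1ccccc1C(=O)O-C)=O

Heavy atoms from the SMILES: 9 C, 1 N, 3 O.
Implicit hydrogens by atom environment:
  4 × C (aromatic): 1 H each → 4
  3 × O: no H
  2 × C (aromatic): no H
  2 × C: no H
  1 × C: 3 H
  1 × N: 2 H
  Total hydrogens = 9.
Molecular formula: C9H9NO3

C9H9NO3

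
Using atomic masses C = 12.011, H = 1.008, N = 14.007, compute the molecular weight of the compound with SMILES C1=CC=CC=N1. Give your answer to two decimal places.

Molecular formula: C5H5N.
M = 5×12.011 + 5×1.008 + 1×14.007 = 79.10 g/mol.

79.10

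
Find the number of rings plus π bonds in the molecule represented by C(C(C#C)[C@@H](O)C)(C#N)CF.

4

Molecular formula from the SMILES: C8H10FNO.
DoU = (2C + 2 + N − H − X)/2 = (2·8 + 2 + 1 − 10 − 1)/2 = 8/2 = 4.
(Structurally: 0 ring(s) + 4 π bond(s) = 4.)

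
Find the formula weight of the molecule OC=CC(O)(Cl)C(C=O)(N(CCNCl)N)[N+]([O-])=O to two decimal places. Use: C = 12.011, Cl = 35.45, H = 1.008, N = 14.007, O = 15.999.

303.10

Molecular formula: C7H12Cl2N4O5.
M = 7×12.011 + 2×35.45 + 12×1.008 + 4×14.007 + 5×15.999 = 303.10 g/mol.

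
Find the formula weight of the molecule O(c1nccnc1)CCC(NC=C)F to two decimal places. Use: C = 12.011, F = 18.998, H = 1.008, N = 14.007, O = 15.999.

Molecular formula: C9H12FN3O.
M = 9×12.011 + 1×18.998 + 12×1.008 + 3×14.007 + 1×15.999 = 197.21 g/mol.

197.21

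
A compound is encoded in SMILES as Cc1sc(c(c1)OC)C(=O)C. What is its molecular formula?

C8H10O2S

Heavy atoms from the SMILES: 8 C, 2 O, 1 S.
Implicit hydrogens by atom environment:
  3 × C: 3 H each → 9
  3 × C (aromatic): no H
  2 × O: no H
  1 × C (aromatic): 1 H
  1 × C: no H
  1 × S (aromatic): no H
  Total hydrogens = 10.
Molecular formula: C8H10O2S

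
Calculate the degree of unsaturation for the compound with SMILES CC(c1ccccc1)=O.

5

Molecular formula from the SMILES: C8H8O.
DoU = (2C + 2 + N − H − X)/2 = (2·8 + 2 + 0 − 8 − 0)/2 = 10/2 = 5.
(Structurally: 1 ring(s) + 4 π bond(s) = 5.)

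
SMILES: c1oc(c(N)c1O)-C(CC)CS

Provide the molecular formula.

Heavy atoms from the SMILES: 8 C, 1 N, 2 O, 1 S.
Implicit hydrogens by atom environment:
  3 × C (aromatic): no H
  2 × C: 2 H each → 4
  1 × C: 3 H
  1 × C (aromatic): 1 H
  1 × C: 1 H
  1 × N: 2 H
  1 × O: 1 H
  1 × O (aromatic): no H
  1 × S: 1 H
  Total hydrogens = 13.
Molecular formula: C8H13NO2S

C8H13NO2S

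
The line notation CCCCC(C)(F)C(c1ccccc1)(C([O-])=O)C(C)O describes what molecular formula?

Heavy atoms from the SMILES: 16 C, 1 F, 3 O.
Implicit hydrogens by atom environment:
  5 × C (aromatic): 1 H each → 5
  3 × C: 3 H each → 9
  3 × C: 2 H each → 6
  3 × C: no H
  1 × C: 1 H
  1 × C (aromatic): no H
  1 × F: no H
  1 × O: 1 H
  1 × O: no H
  1 × O (charge -1): no H
  Total hydrogens = 22.
Net charge -1.
Molecular formula: C16H22FO3-

C16H22FO3-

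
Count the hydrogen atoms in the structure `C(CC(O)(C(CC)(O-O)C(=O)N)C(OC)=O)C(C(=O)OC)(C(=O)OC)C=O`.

Hydrogens are implicit in SMILES; fill each atom to its normal valence:
  9 × O: no H
  7 × C: no H
  4 × C: 3 H each → 12
  3 × C: 2 H each → 6
  2 × O: 1 H each → 2
  1 × C: 1 H
  1 × N: 2 H
  Total hydrogens = 23.

23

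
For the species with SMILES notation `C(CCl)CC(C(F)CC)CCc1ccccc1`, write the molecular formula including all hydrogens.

C15H22ClF

Heavy atoms from the SMILES: 15 C, 1 Cl, 1 F.
Implicit hydrogens by atom environment:
  6 × C: 2 H each → 12
  5 × C (aromatic): 1 H each → 5
  2 × C: 1 H each → 2
  1 × C: 3 H
  1 × C (aromatic): no H
  1 × Cl: no H
  1 × F: no H
  Total hydrogens = 22.
Molecular formula: C15H22ClF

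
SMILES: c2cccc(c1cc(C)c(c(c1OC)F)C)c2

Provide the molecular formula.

C15H15FO

Heavy atoms from the SMILES: 15 C, 1 F, 1 O.
Implicit hydrogens by atom environment:
  6 × C (aromatic): 1 H each → 6
  6 × C (aromatic): no H
  3 × C: 3 H each → 9
  1 × F: no H
  1 × O: no H
  Total hydrogens = 15.
Molecular formula: C15H15FO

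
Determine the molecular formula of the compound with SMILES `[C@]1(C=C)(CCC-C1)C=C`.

Heavy atoms from the SMILES: 9 C.
Implicit hydrogens by atom environment:
  6 × C: 2 H each → 12
  2 × C: 1 H each → 2
  1 × C: no H
  Total hydrogens = 14.
Molecular formula: C9H14

C9H14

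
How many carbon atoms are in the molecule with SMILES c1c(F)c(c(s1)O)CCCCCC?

10

The symbol for carbon appears 10 times in the SMILES. Lowercase c denotes aromatic carbon and counts toward C.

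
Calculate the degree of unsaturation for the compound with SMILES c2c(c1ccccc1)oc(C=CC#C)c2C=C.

11

Molecular formula from the SMILES: C16H12O.
DoU = (2C + 2 + N − H − X)/2 = (2·16 + 2 + 0 − 12 − 0)/2 = 22/2 = 11.
(Structurally: 2 ring(s) + 9 π bond(s) = 11.)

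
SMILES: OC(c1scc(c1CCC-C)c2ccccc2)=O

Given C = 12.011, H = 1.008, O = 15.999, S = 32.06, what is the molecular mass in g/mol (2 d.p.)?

260.35

Molecular formula: C15H16O2S.
M = 15×12.011 + 16×1.008 + 2×15.999 + 1×32.06 = 260.35 g/mol.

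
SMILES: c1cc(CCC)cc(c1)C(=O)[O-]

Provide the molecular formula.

Heavy atoms from the SMILES: 10 C, 2 O.
Implicit hydrogens by atom environment:
  4 × C (aromatic): 1 H each → 4
  2 × C: 2 H each → 4
  2 × C (aromatic): no H
  1 × C: 3 H
  1 × C: no H
  1 × O: no H
  1 × O (charge -1): no H
  Total hydrogens = 11.
Net charge -1.
Molecular formula: C10H11O2-

C10H11O2-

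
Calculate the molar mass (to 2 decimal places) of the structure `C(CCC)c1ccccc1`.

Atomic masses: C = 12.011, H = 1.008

Molecular formula: C10H14.
M = 10×12.011 + 14×1.008 = 134.22 g/mol.

134.22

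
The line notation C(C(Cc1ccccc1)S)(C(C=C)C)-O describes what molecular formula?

C13H18OS

Heavy atoms from the SMILES: 13 C, 1 O, 1 S.
Implicit hydrogens by atom environment:
  5 × C (aromatic): 1 H each → 5
  4 × C: 1 H each → 4
  2 × C: 2 H each → 4
  1 × C: 3 H
  1 × C (aromatic): no H
  1 × O: 1 H
  1 × S: 1 H
  Total hydrogens = 18.
Molecular formula: C13H18OS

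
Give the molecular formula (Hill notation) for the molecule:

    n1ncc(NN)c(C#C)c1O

C6H6N4O

Heavy atoms from the SMILES: 6 C, 4 N, 1 O.
Implicit hydrogens by atom environment:
  3 × C (aromatic): no H
  2 × N (aromatic): no H
  1 × C (aromatic): 1 H
  1 × C: 1 H
  1 × C: no H
  1 × N: 2 H
  1 × N: 1 H
  1 × O: 1 H
  Total hydrogens = 6.
Molecular formula: C6H6N4O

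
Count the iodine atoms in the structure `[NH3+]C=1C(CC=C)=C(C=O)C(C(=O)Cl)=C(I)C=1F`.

1

The symbol for iodine appears 1 time in the SMILES.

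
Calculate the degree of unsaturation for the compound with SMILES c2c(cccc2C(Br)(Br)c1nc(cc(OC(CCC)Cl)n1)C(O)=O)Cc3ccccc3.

Molecular formula from the SMILES: C23H21Br2ClN2O3.
DoU = (2C + 2 + N − H − X)/2 = (2·23 + 2 + 2 − 21 − 3)/2 = 26/2 = 13.
(Structurally: 3 ring(s) + 10 π bond(s) = 13.)

13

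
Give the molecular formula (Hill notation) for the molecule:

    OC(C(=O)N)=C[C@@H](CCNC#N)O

C7H11N3O3

Heavy atoms from the SMILES: 7 C, 3 N, 3 O.
Implicit hydrogens by atom environment:
  3 × C: no H
  2 × C: 2 H each → 4
  2 × C: 1 H each → 2
  2 × O: 1 H each → 2
  1 × N: 2 H
  1 × N: 1 H
  1 × N: no H
  1 × O: no H
  Total hydrogens = 11.
Molecular formula: C7H11N3O3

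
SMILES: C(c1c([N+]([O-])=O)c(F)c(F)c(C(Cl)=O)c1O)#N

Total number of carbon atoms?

The symbol for carbon appears 8 times in the SMILES. Lowercase c denotes aromatic carbon and counts toward C.

8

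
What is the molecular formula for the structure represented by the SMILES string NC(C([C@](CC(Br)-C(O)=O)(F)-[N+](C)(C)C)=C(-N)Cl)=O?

Heavy atoms from the SMILES: 1 Br, 10 C, 1 Cl, 1 F, 3 N, 3 O.
Implicit hydrogens by atom environment:
  5 × C: no H
  3 × C: 3 H each → 9
  2 × N: 2 H each → 4
  2 × O: no H
  1 × Br: no H
  1 × C: 2 H
  1 × C: 1 H
  1 × Cl: no H
  1 × F: no H
  1 × N (charge +1): no H
  1 × O: 1 H
  Total hydrogens = 17.
Net charge +1.
Molecular formula: C10H17BrClFN3O3+

C10H17BrClFN3O3+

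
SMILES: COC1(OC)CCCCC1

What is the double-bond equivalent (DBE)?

1

Molecular formula from the SMILES: C8H16O2.
DoU = (2C + 2 + N − H − X)/2 = (2·8 + 2 + 0 − 16 − 0)/2 = 2/2 = 1.
(Structurally: 1 ring(s) + 0 π bond(s) = 1.)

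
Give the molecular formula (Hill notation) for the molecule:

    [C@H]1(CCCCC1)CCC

C9H18

Heavy atoms from the SMILES: 9 C.
Implicit hydrogens by atom environment:
  7 × C: 2 H each → 14
  1 × C: 3 H
  1 × C: 1 H
  Total hydrogens = 18.
Molecular formula: C9H18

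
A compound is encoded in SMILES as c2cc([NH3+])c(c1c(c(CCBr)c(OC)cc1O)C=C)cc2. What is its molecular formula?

Heavy atoms from the SMILES: 1 Br, 17 C, 1 N, 2 O.
Implicit hydrogens by atom environment:
  7 × C (aromatic): no H
  5 × C (aromatic): 1 H each → 5
  3 × C: 2 H each → 6
  1 × Br: no H
  1 × C: 3 H
  1 × C: 1 H
  1 × N (charge +1): 3 H
  1 × O: 1 H
  1 × O: no H
  Total hydrogens = 19.
Net charge +1.
Molecular formula: C17H19BrNO2+

C17H19BrNO2+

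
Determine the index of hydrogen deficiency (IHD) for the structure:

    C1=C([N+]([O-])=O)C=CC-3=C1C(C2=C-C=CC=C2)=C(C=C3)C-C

Molecular formula from the SMILES: C18H15NO2.
DoU = (2C + 2 + N − H − X)/2 = (2·18 + 2 + 1 − 15 − 0)/2 = 24/2 = 12.
(Structurally: 3 ring(s) + 9 π bond(s) = 12.)

12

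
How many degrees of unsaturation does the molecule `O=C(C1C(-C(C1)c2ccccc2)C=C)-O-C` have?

Molecular formula from the SMILES: C14H16O2.
DoU = (2C + 2 + N − H − X)/2 = (2·14 + 2 + 0 − 16 − 0)/2 = 14/2 = 7.
(Structurally: 2 ring(s) + 5 π bond(s) = 7.)

7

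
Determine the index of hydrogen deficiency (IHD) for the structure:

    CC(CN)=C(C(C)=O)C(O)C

Molecular formula from the SMILES: C8H15NO2.
DoU = (2C + 2 + N − H − X)/2 = (2·8 + 2 + 1 − 15 − 0)/2 = 4/2 = 2.
(Structurally: 0 ring(s) + 2 π bond(s) = 2.)

2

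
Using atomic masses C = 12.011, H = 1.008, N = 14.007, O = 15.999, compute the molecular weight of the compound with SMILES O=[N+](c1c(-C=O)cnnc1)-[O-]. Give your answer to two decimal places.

153.10

Molecular formula: C5H3N3O3.
M = 5×12.011 + 3×1.008 + 3×14.007 + 3×15.999 = 153.10 g/mol.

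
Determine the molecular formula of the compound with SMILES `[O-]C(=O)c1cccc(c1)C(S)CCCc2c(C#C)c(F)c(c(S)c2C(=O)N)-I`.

C20H16FINO3S2-

Heavy atoms from the SMILES: 20 C, 1 F, 1 I, 1 N, 3 O, 2 S.
Implicit hydrogens by atom environment:
  8 × C (aromatic): no H
  4 × C (aromatic): 1 H each → 4
  3 × C: 2 H each → 6
  3 × C: no H
  2 × C: 1 H each → 2
  2 × O: no H
  2 × S: 1 H each → 2
  1 × F: no H
  1 × I: no H
  1 × N: 2 H
  1 × O (charge -1): no H
  Total hydrogens = 16.
Net charge -1.
Molecular formula: C20H16FINO3S2-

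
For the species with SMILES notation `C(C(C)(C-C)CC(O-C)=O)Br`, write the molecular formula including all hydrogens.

Heavy atoms from the SMILES: 1 Br, 8 C, 2 O.
Implicit hydrogens by atom environment:
  3 × C: 3 H each → 9
  3 × C: 2 H each → 6
  2 × C: no H
  2 × O: no H
  1 × Br: no H
  Total hydrogens = 15.
Molecular formula: C8H15BrO2

C8H15BrO2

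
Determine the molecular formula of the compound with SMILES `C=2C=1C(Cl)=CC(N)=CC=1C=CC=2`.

C10H8ClN

Heavy atoms from the SMILES: 10 C, 1 Cl, 1 N.
Implicit hydrogens by atom environment:
  6 × C (aromatic): 1 H each → 6
  4 × C (aromatic): no H
  1 × Cl: no H
  1 × N: 2 H
  Total hydrogens = 8.
Molecular formula: C10H8ClN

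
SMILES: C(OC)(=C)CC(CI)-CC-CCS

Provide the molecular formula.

C10H19IOS

Heavy atoms from the SMILES: 10 C, 1 I, 1 O, 1 S.
Implicit hydrogens by atom environment:
  7 × C: 2 H each → 14
  1 × C: 3 H
  1 × C: 1 H
  1 × C: no H
  1 × I: no H
  1 × O: no H
  1 × S: 1 H
  Total hydrogens = 19.
Molecular formula: C10H19IOS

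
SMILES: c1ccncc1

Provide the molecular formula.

Heavy atoms from the SMILES: 5 C, 1 N.
Implicit hydrogens by atom environment:
  5 × C (aromatic): 1 H each → 5
  1 × N (aromatic): no H
  Total hydrogens = 5.
Molecular formula: C5H5N

C5H5N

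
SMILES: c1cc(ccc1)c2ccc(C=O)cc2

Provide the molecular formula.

Heavy atoms from the SMILES: 13 C, 1 O.
Implicit hydrogens by atom environment:
  9 × C (aromatic): 1 H each → 9
  3 × C (aromatic): no H
  1 × C: 1 H
  1 × O: no H
  Total hydrogens = 10.
Molecular formula: C13H10O

C13H10O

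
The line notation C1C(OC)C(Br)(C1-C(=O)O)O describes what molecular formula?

C6H9BrO4

Heavy atoms from the SMILES: 1 Br, 6 C, 4 O.
Implicit hydrogens by atom environment:
  2 × C: 1 H each → 2
  2 × C: no H
  2 × O: 1 H each → 2
  2 × O: no H
  1 × Br: no H
  1 × C: 3 H
  1 × C: 2 H
  Total hydrogens = 9.
Molecular formula: C6H9BrO4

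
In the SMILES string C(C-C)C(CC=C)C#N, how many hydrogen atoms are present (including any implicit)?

Hydrogens are implicit in SMILES; fill each atom to its normal valence:
  4 × C: 2 H each → 8
  2 × C: 1 H each → 2
  1 × C: 3 H
  1 × C: no H
  1 × N: no H
  Total hydrogens = 13.

13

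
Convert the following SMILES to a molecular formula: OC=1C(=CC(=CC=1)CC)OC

Heavy atoms from the SMILES: 9 C, 2 O.
Implicit hydrogens by atom environment:
  3 × C (aromatic): 1 H each → 3
  3 × C (aromatic): no H
  2 × C: 3 H each → 6
  1 × C: 2 H
  1 × O: 1 H
  1 × O: no H
  Total hydrogens = 12.
Molecular formula: C9H12O2

C9H12O2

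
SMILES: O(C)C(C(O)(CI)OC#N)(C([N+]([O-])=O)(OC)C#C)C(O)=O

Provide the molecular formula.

C10H11IN2O8

Heavy atoms from the SMILES: 10 C, 1 I, 2 N, 8 O.
Implicit hydrogens by atom environment:
  6 × C: no H
  5 × O: no H
  2 × C: 3 H each → 6
  2 × O: 1 H each → 2
  1 × C: 2 H
  1 × C: 1 H
  1 × I: no H
  1 × N: no H
  1 × N (charge +1): no H
  1 × O (charge -1): no H
  Total hydrogens = 11.
Molecular formula: C10H11IN2O8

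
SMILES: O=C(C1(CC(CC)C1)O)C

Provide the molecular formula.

Heavy atoms from the SMILES: 8 C, 2 O.
Implicit hydrogens by atom environment:
  3 × C: 2 H each → 6
  2 × C: 3 H each → 6
  2 × C: no H
  1 × C: 1 H
  1 × O: 1 H
  1 × O: no H
  Total hydrogens = 14.
Molecular formula: C8H14O2

C8H14O2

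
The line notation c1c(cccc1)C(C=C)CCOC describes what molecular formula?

Heavy atoms from the SMILES: 12 C, 1 O.
Implicit hydrogens by atom environment:
  5 × C (aromatic): 1 H each → 5
  3 × C: 2 H each → 6
  2 × C: 1 H each → 2
  1 × C: 3 H
  1 × C (aromatic): no H
  1 × O: no H
  Total hydrogens = 16.
Molecular formula: C12H16O

C12H16O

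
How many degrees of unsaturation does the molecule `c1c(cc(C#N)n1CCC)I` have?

Molecular formula from the SMILES: C8H9IN2.
DoU = (2C + 2 + N − H − X)/2 = (2·8 + 2 + 2 − 9 − 1)/2 = 10/2 = 5.
(Structurally: 1 ring(s) + 4 π bond(s) = 5.)

5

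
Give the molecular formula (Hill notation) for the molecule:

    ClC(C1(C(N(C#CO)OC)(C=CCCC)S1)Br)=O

Heavy atoms from the SMILES: 1 Br, 11 C, 1 Cl, 1 N, 3 O, 1 S.
Implicit hydrogens by atom environment:
  5 × C: no H
  2 × C: 3 H each → 6
  2 × C: 2 H each → 4
  2 × C: 1 H each → 2
  2 × O: no H
  1 × Br: no H
  1 × Cl: no H
  1 × N: no H
  1 × O: 1 H
  1 × S: no H
  Total hydrogens = 13.
Molecular formula: C11H13BrClNO3S

C11H13BrClNO3S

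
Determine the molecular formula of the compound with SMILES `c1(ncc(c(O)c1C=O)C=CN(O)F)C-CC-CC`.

C13H17FN2O3

Heavy atoms from the SMILES: 13 C, 1 F, 2 N, 3 O.
Implicit hydrogens by atom environment:
  4 × C: 2 H each → 8
  4 × C (aromatic): no H
  3 × C: 1 H each → 3
  2 × O: 1 H each → 2
  1 × C: 3 H
  1 × C (aromatic): 1 H
  1 × F: no H
  1 × N (aromatic): no H
  1 × N: no H
  1 × O: no H
  Total hydrogens = 17.
Molecular formula: C13H17FN2O3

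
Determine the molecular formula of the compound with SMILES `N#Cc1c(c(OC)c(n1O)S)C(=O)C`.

C8H8N2O3S

Heavy atoms from the SMILES: 8 C, 2 N, 3 O, 1 S.
Implicit hydrogens by atom environment:
  4 × C (aromatic): no H
  2 × C: 3 H each → 6
  2 × C: no H
  2 × O: no H
  1 × N (aromatic): no H
  1 × N: no H
  1 × O: 1 H
  1 × S: 1 H
  Total hydrogens = 8.
Molecular formula: C8H8N2O3S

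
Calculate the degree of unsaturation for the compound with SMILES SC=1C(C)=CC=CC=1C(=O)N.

Molecular formula from the SMILES: C8H9NOS.
DoU = (2C + 2 + N − H − X)/2 = (2·8 + 2 + 1 − 9 − 0)/2 = 10/2 = 5.
(Structurally: 1 ring(s) + 4 π bond(s) = 5.)

5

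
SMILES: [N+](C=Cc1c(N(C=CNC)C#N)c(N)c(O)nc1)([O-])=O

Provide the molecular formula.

C11H12N6O3

Heavy atoms from the SMILES: 11 C, 6 N, 3 O.
Implicit hydrogens by atom environment:
  4 × C: 1 H each → 4
  4 × C (aromatic): no H
  2 × N: no H
  1 × C: 3 H
  1 × C (aromatic): 1 H
  1 × C: no H
  1 × N: 2 H
  1 × N: 1 H
  1 × N (aromatic): no H
  1 × N (charge +1): no H
  1 × O: 1 H
  1 × O: no H
  1 × O (charge -1): no H
  Total hydrogens = 12.
Molecular formula: C11H12N6O3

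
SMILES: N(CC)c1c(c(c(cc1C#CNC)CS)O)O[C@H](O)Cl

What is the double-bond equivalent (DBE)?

Molecular formula from the SMILES: C13H17ClN2O3S.
DoU = (2C + 2 + N − H − X)/2 = (2·13 + 2 + 2 − 17 − 1)/2 = 12/2 = 6.
(Structurally: 1 ring(s) + 5 π bond(s) = 6.)

6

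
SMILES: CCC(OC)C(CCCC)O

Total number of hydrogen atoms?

20

Hydrogens are implicit in SMILES; fill each atom to its normal valence:
  4 × C: 2 H each → 8
  3 × C: 3 H each → 9
  2 × C: 1 H each → 2
  1 × O: 1 H
  1 × O: no H
  Total hydrogens = 20.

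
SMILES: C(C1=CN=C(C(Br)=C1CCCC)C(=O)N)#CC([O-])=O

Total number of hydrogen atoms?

Hydrogens are implicit in SMILES; fill each atom to its normal valence:
  4 × C (aromatic): no H
  4 × C: no H
  3 × C: 2 H each → 6
  2 × O: no H
  1 × Br: no H
  1 × C: 3 H
  1 × C (aromatic): 1 H
  1 × N: 2 H
  1 × N (aromatic): no H
  1 × O (charge -1): no H
  Total hydrogens = 12.

12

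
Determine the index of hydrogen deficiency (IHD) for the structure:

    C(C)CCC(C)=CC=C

Molecular formula from the SMILES: C9H16.
DoU = (2C + 2 + N − H − X)/2 = (2·9 + 2 + 0 − 16 − 0)/2 = 4/2 = 2.
(Structurally: 0 ring(s) + 2 π bond(s) = 2.)

2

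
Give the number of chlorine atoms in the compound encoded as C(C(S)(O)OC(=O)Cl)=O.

The symbol for chlorine appears 1 time in the SMILES.

1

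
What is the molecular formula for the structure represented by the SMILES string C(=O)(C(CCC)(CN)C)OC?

Heavy atoms from the SMILES: 8 C, 1 N, 2 O.
Implicit hydrogens by atom environment:
  3 × C: 3 H each → 9
  3 × C: 2 H each → 6
  2 × C: no H
  2 × O: no H
  1 × N: 2 H
  Total hydrogens = 17.
Molecular formula: C8H17NO2

C8H17NO2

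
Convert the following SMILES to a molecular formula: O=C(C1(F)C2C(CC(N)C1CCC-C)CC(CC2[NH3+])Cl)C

Heavy atoms from the SMILES: 16 C, 1 Cl, 1 F, 2 N, 1 O.
Implicit hydrogens by atom environment:
  6 × C: 2 H each → 12
  6 × C: 1 H each → 6
  2 × C: 3 H each → 6
  2 × C: no H
  1 × Cl: no H
  1 × F: no H
  1 × N (charge +1): 3 H
  1 × N: 2 H
  1 × O: no H
  Total hydrogens = 29.
Net charge +1.
Molecular formula: C16H29ClFN2O+

C16H29ClFN2O+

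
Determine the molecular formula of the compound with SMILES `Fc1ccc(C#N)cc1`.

Heavy atoms from the SMILES: 7 C, 1 F, 1 N.
Implicit hydrogens by atom environment:
  4 × C (aromatic): 1 H each → 4
  2 × C (aromatic): no H
  1 × C: no H
  1 × F: no H
  1 × N: no H
  Total hydrogens = 4.
Molecular formula: C7H4FN

C7H4FN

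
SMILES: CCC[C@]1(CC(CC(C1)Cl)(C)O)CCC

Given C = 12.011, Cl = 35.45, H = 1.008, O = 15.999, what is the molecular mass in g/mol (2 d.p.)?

232.79

Molecular formula: C13H25ClO.
M = 13×12.011 + 1×35.45 + 25×1.008 + 1×15.999 = 232.79 g/mol.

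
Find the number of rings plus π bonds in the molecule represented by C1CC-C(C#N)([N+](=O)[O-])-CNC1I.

4

Molecular formula from the SMILES: C7H10IN3O2.
DoU = (2C + 2 + N − H − X)/2 = (2·7 + 2 + 3 − 10 − 1)/2 = 8/2 = 4.
(Structurally: 1 ring(s) + 3 π bond(s) = 4.)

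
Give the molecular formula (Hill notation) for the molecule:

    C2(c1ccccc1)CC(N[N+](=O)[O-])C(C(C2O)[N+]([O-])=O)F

C12H14FN3O5

Heavy atoms from the SMILES: 12 C, 1 F, 3 N, 5 O.
Implicit hydrogens by atom environment:
  5 × C: 1 H each → 5
  5 × C (aromatic): 1 H each → 5
  2 × N (charge +1): no H
  2 × O: no H
  2 × O (charge -1): no H
  1 × C: 2 H
  1 × C (aromatic): no H
  1 × F: no H
  1 × N: 1 H
  1 × O: 1 H
  Total hydrogens = 14.
Molecular formula: C12H14FN3O5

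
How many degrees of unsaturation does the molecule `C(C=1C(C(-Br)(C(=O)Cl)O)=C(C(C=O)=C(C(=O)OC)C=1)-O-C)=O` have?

8

Molecular formula from the SMILES: C13H10BrClO7.
DoU = (2C + 2 + N − H − X)/2 = (2·13 + 2 + 0 − 10 − 2)/2 = 16/2 = 8.
(Structurally: 1 ring(s) + 7 π bond(s) = 8.)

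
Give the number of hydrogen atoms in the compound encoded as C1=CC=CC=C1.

Hydrogens are implicit in SMILES; fill each atom to its normal valence:
  6 × C (aromatic): 1 H each → 6
  Total hydrogens = 6.

6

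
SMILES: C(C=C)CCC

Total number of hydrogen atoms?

12

Hydrogens are implicit in SMILES; fill each atom to its normal valence:
  4 × C: 2 H each → 8
  1 × C: 3 H
  1 × C: 1 H
  Total hydrogens = 12.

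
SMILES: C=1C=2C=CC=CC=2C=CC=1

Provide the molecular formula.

C10H8

Heavy atoms from the SMILES: 10 C.
Implicit hydrogens by atom environment:
  8 × C (aromatic): 1 H each → 8
  2 × C (aromatic): no H
  Total hydrogens = 8.
Molecular formula: C10H8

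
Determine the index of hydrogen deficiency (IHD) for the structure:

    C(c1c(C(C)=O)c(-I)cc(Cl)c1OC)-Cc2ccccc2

Molecular formula from the SMILES: C17H16ClIO2.
DoU = (2C + 2 + N − H − X)/2 = (2·17 + 2 + 0 − 16 − 2)/2 = 18/2 = 9.
(Structurally: 2 ring(s) + 7 π bond(s) = 9.)

9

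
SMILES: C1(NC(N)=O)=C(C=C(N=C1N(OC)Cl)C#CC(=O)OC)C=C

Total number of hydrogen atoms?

13

Hydrogens are implicit in SMILES; fill each atom to its normal valence:
  4 × C (aromatic): no H
  4 × C: no H
  4 × O: no H
  2 × C: 3 H each → 6
  1 × C: 2 H
  1 × C (aromatic): 1 H
  1 × C: 1 H
  1 × Cl: no H
  1 × N: 2 H
  1 × N: 1 H
  1 × N (aromatic): no H
  1 × N: no H
  Total hydrogens = 13.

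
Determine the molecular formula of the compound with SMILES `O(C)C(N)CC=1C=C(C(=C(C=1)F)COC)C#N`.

Heavy atoms from the SMILES: 12 C, 1 F, 2 N, 2 O.
Implicit hydrogens by atom environment:
  4 × C (aromatic): no H
  2 × C: 3 H each → 6
  2 × C: 2 H each → 4
  2 × C (aromatic): 1 H each → 2
  2 × O: no H
  1 × C: 1 H
  1 × C: no H
  1 × F: no H
  1 × N: 2 H
  1 × N: no H
  Total hydrogens = 15.
Molecular formula: C12H15FN2O2

C12H15FN2O2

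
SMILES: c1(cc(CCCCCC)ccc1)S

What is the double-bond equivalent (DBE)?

4

Molecular formula from the SMILES: C12H18S.
DoU = (2C + 2 + N − H − X)/2 = (2·12 + 2 + 0 − 18 − 0)/2 = 8/2 = 4.
(Structurally: 1 ring(s) + 3 π bond(s) = 4.)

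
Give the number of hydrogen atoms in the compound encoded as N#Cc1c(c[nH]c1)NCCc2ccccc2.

Hydrogens are implicit in SMILES; fill each atom to its normal valence:
  7 × C (aromatic): 1 H each → 7
  3 × C (aromatic): no H
  2 × C: 2 H each → 4
  1 × C: no H
  1 × N (aromatic): 1 H
  1 × N: 1 H
  1 × N: no H
  Total hydrogens = 13.

13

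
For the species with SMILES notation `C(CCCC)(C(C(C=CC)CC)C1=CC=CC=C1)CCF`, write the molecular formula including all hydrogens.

Heavy atoms from the SMILES: 20 C, 1 F.
Implicit hydrogens by atom environment:
  6 × C: 2 H each → 12
  5 × C: 1 H each → 5
  5 × C (aromatic): 1 H each → 5
  3 × C: 3 H each → 9
  1 × C (aromatic): no H
  1 × F: no H
  Total hydrogens = 31.
Molecular formula: C20H31F

C20H31F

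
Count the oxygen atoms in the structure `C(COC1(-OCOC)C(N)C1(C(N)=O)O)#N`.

The symbol for oxygen appears 5 times in the SMILES.

5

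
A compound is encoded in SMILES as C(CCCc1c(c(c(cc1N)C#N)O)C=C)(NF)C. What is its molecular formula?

Heavy atoms from the SMILES: 14 C, 1 F, 3 N, 1 O.
Implicit hydrogens by atom environment:
  5 × C (aromatic): no H
  4 × C: 2 H each → 8
  2 × C: 1 H each → 2
  1 × C: 3 H
  1 × C (aromatic): 1 H
  1 × C: no H
  1 × F: no H
  1 × N: 2 H
  1 × N: 1 H
  1 × N: no H
  1 × O: 1 H
  Total hydrogens = 18.
Molecular formula: C14H18FN3O

C14H18FN3O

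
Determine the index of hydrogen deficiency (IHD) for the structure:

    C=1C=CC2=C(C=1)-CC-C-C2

5

Molecular formula from the SMILES: C10H12.
DoU = (2C + 2 + N − H − X)/2 = (2·10 + 2 + 0 − 12 − 0)/2 = 10/2 = 5.
(Structurally: 2 ring(s) + 3 π bond(s) = 5.)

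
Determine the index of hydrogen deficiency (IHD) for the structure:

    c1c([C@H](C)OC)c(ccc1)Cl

Molecular formula from the SMILES: C9H11ClO.
DoU = (2C + 2 + N − H − X)/2 = (2·9 + 2 + 0 − 11 − 1)/2 = 8/2 = 4.
(Structurally: 1 ring(s) + 3 π bond(s) = 4.)

4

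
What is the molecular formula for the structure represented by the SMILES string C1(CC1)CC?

C5H10

Heavy atoms from the SMILES: 5 C.
Implicit hydrogens by atom environment:
  3 × C: 2 H each → 6
  1 × C: 3 H
  1 × C: 1 H
  Total hydrogens = 10.
Molecular formula: C5H10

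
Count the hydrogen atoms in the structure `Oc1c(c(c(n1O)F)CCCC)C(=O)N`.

Hydrogens are implicit in SMILES; fill each atom to its normal valence:
  4 × C (aromatic): no H
  3 × C: 2 H each → 6
  2 × O: 1 H each → 2
  1 × C: 3 H
  1 × C: no H
  1 × F: no H
  1 × N: 2 H
  1 × N (aromatic): no H
  1 × O: no H
  Total hydrogens = 13.

13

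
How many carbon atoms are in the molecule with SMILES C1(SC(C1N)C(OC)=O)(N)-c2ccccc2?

11

The symbol for carbon appears 11 times in the SMILES. Lowercase c denotes aromatic carbon and counts toward C.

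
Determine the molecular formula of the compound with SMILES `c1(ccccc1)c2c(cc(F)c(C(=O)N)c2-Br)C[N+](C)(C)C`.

C17H19BrFN2O+

Heavy atoms from the SMILES: 1 Br, 17 C, 1 F, 2 N, 1 O.
Implicit hydrogens by atom environment:
  6 × C (aromatic): 1 H each → 6
  6 × C (aromatic): no H
  3 × C: 3 H each → 9
  1 × Br: no H
  1 × C: 2 H
  1 × C: no H
  1 × F: no H
  1 × N: 2 H
  1 × N (charge +1): no H
  1 × O: no H
  Total hydrogens = 19.
Net charge +1.
Molecular formula: C17H19BrFN2O+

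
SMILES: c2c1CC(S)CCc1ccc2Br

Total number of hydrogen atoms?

11

Hydrogens are implicit in SMILES; fill each atom to its normal valence:
  3 × C: 2 H each → 6
  3 × C (aromatic): 1 H each → 3
  3 × C (aromatic): no H
  1 × Br: no H
  1 × C: 1 H
  1 × S: 1 H
  Total hydrogens = 11.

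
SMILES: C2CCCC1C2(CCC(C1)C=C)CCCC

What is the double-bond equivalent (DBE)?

3

Molecular formula from the SMILES: C16H28.
DoU = (2C + 2 + N − H − X)/2 = (2·16 + 2 + 0 − 28 − 0)/2 = 6/2 = 3.
(Structurally: 2 ring(s) + 1 π bond(s) = 3.)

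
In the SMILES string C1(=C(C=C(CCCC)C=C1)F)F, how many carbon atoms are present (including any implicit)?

The symbol for carbon appears 10 times in the SMILES.

10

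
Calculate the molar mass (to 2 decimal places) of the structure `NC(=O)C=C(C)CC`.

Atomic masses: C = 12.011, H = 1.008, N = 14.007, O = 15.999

Molecular formula: C6H11NO.
M = 6×12.011 + 11×1.008 + 1×14.007 + 1×15.999 = 113.16 g/mol.

113.16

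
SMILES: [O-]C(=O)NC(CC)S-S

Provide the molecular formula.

Heavy atoms from the SMILES: 4 C, 1 N, 2 O, 2 S.
Implicit hydrogens by atom environment:
  1 × C: 3 H
  1 × C: 2 H
  1 × C: 1 H
  1 × C: no H
  1 × N: 1 H
  1 × O: no H
  1 × O (charge -1): no H
  1 × S: 1 H
  1 × S: no H
  Total hydrogens = 8.
Net charge -1.
Molecular formula: C4H8NO2S2-

C4H8NO2S2-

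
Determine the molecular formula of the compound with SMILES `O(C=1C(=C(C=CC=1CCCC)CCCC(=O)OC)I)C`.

Heavy atoms from the SMILES: 16 C, 1 I, 3 O.
Implicit hydrogens by atom environment:
  6 × C: 2 H each → 12
  4 × C (aromatic): no H
  3 × C: 3 H each → 9
  3 × O: no H
  2 × C (aromatic): 1 H each → 2
  1 × C: no H
  1 × I: no H
  Total hydrogens = 23.
Molecular formula: C16H23IO3

C16H23IO3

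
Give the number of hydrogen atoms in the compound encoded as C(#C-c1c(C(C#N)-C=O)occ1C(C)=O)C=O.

7

Hydrogens are implicit in SMILES; fill each atom to its normal valence:
  4 × C: no H
  3 × C: 1 H each → 3
  3 × C (aromatic): no H
  3 × O: no H
  1 × C: 3 H
  1 × C (aromatic): 1 H
  1 × N: no H
  1 × O (aromatic): no H
  Total hydrogens = 7.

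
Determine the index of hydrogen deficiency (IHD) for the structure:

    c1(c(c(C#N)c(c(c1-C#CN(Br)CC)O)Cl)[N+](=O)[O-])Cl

9

Molecular formula from the SMILES: C11H6BrCl2N3O3.
DoU = (2C + 2 + N − H − X)/2 = (2·11 + 2 + 3 − 6 − 3)/2 = 18/2 = 9.
(Structurally: 1 ring(s) + 8 π bond(s) = 9.)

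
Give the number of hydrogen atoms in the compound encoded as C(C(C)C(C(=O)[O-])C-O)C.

Hydrogens are implicit in SMILES; fill each atom to its normal valence:
  2 × C: 3 H each → 6
  2 × C: 2 H each → 4
  2 × C: 1 H each → 2
  1 × C: no H
  1 × O: 1 H
  1 × O: no H
  1 × O (charge -1): no H
  Total hydrogens = 13.

13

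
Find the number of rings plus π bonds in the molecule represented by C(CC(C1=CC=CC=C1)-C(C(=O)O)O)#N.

7

Molecular formula from the SMILES: C11H11NO3.
DoU = (2C + 2 + N − H − X)/2 = (2·11 + 2 + 1 − 11 − 0)/2 = 14/2 = 7.
(Structurally: 1 ring(s) + 6 π bond(s) = 7.)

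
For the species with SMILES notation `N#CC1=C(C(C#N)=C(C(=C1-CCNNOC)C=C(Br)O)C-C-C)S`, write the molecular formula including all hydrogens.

Heavy atoms from the SMILES: 1 Br, 16 C, 4 N, 2 O, 1 S.
Implicit hydrogens by atom environment:
  6 × C (aromatic): no H
  4 × C: 2 H each → 8
  3 × C: no H
  2 × C: 3 H each → 6
  2 × N: 1 H each → 2
  2 × N: no H
  1 × Br: no H
  1 × C: 1 H
  1 × O: 1 H
  1 × O: no H
  1 × S: 1 H
  Total hydrogens = 19.
Molecular formula: C16H19BrN4O2S

C16H19BrN4O2S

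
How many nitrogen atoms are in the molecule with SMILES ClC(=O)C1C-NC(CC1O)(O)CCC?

The symbol for nitrogen appears 1 time in the SMILES.

1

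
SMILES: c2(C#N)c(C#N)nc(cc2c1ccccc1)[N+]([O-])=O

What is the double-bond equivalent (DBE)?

13

Molecular formula from the SMILES: C13H6N4O2.
DoU = (2C + 2 + N − H − X)/2 = (2·13 + 2 + 4 − 6 − 0)/2 = 26/2 = 13.
(Structurally: 2 ring(s) + 11 π bond(s) = 13.)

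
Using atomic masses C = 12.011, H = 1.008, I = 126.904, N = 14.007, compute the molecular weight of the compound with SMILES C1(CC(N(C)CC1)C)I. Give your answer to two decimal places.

239.10

Molecular formula: C7H14IN.
M = 7×12.011 + 14×1.008 + 1×126.904 + 1×14.007 = 239.10 g/mol.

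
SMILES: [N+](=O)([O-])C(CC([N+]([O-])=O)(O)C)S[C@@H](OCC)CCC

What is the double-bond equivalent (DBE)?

Molecular formula from the SMILES: C10H20N2O6S.
DoU = (2C + 2 + N − H − X)/2 = (2·10 + 2 + 2 − 20 − 0)/2 = 4/2 = 2.
(Structurally: 0 ring(s) + 2 π bond(s) = 2.)

2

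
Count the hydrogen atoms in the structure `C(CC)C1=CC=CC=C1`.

Hydrogens are implicit in SMILES; fill each atom to its normal valence:
  5 × C (aromatic): 1 H each → 5
  2 × C: 2 H each → 4
  1 × C: 3 H
  1 × C (aromatic): no H
  Total hydrogens = 12.

12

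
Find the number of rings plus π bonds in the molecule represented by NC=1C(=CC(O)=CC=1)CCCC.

4

Molecular formula from the SMILES: C10H15NO.
DoU = (2C + 2 + N − H − X)/2 = (2·10 + 2 + 1 − 15 − 0)/2 = 8/2 = 4.
(Structurally: 1 ring(s) + 3 π bond(s) = 4.)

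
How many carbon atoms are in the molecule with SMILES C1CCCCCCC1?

The symbol for carbon appears 8 times in the SMILES.

8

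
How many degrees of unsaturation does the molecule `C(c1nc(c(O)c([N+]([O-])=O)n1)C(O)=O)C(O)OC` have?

Molecular formula from the SMILES: C8H9N3O7.
DoU = (2C + 2 + N − H − X)/2 = (2·8 + 2 + 3 − 9 − 0)/2 = 12/2 = 6.
(Structurally: 1 ring(s) + 5 π bond(s) = 6.)

6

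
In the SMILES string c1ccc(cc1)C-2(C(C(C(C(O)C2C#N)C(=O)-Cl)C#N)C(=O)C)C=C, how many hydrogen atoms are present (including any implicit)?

Hydrogens are implicit in SMILES; fill each atom to its normal valence:
  6 × C: 1 H each → 6
  5 × C (aromatic): 1 H each → 5
  5 × C: no H
  2 × N: no H
  2 × O: no H
  1 × C: 3 H
  1 × C: 2 H
  1 × C (aromatic): no H
  1 × Cl: no H
  1 × O: 1 H
  Total hydrogens = 17.

17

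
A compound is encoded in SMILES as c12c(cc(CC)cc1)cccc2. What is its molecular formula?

Heavy atoms from the SMILES: 12 C.
Implicit hydrogens by atom environment:
  7 × C (aromatic): 1 H each → 7
  3 × C (aromatic): no H
  1 × C: 3 H
  1 × C: 2 H
  Total hydrogens = 12.
Molecular formula: C12H12

C12H12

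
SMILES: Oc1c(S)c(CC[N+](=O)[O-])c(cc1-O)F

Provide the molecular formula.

Heavy atoms from the SMILES: 8 C, 1 F, 1 N, 4 O, 1 S.
Implicit hydrogens by atom environment:
  5 × C (aromatic): no H
  2 × C: 2 H each → 4
  2 × O: 1 H each → 2
  1 × C (aromatic): 1 H
  1 × F: no H
  1 × N (charge +1): no H
  1 × O: no H
  1 × O (charge -1): no H
  1 × S: 1 H
  Total hydrogens = 8.
Molecular formula: C8H8FNO4S

C8H8FNO4S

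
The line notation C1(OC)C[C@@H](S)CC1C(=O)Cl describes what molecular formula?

Heavy atoms from the SMILES: 7 C, 1 Cl, 2 O, 1 S.
Implicit hydrogens by atom environment:
  3 × C: 1 H each → 3
  2 × C: 2 H each → 4
  2 × O: no H
  1 × C: 3 H
  1 × C: no H
  1 × Cl: no H
  1 × S: 1 H
  Total hydrogens = 11.
Molecular formula: C7H11ClO2S

C7H11ClO2S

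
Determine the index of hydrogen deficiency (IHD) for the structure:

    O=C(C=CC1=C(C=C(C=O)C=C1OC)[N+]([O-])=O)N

Molecular formula from the SMILES: C11H10N2O5.
DoU = (2C + 2 + N − H − X)/2 = (2·11 + 2 + 2 − 10 − 0)/2 = 16/2 = 8.
(Structurally: 1 ring(s) + 7 π bond(s) = 8.)

8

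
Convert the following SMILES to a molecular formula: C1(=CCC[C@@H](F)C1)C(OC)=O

C8H11FO2

Heavy atoms from the SMILES: 8 C, 1 F, 2 O.
Implicit hydrogens by atom environment:
  3 × C: 2 H each → 6
  2 × C: 1 H each → 2
  2 × C: no H
  2 × O: no H
  1 × C: 3 H
  1 × F: no H
  Total hydrogens = 11.
Molecular formula: C8H11FO2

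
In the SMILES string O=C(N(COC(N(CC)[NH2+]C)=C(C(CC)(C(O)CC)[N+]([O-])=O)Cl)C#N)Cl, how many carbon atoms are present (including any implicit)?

The symbol for carbon appears 14 times in the SMILES. (Cl is a single chlorine, not C + l.)

14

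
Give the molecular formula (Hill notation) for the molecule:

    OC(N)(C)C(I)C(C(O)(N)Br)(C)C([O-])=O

C7H13BrIN2O4-

Heavy atoms from the SMILES: 1 Br, 7 C, 1 I, 2 N, 4 O.
Implicit hydrogens by atom environment:
  4 × C: no H
  2 × C: 3 H each → 6
  2 × N: 2 H each → 4
  2 × O: 1 H each → 2
  1 × Br: no H
  1 × C: 1 H
  1 × I: no H
  1 × O: no H
  1 × O (charge -1): no H
  Total hydrogens = 13.
Net charge -1.
Molecular formula: C7H13BrIN2O4-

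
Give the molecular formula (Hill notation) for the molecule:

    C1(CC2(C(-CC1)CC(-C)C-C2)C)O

Heavy atoms from the SMILES: 12 C, 1 O.
Implicit hydrogens by atom environment:
  6 × C: 2 H each → 12
  3 × C: 1 H each → 3
  2 × C: 3 H each → 6
  1 × C: no H
  1 × O: 1 H
  Total hydrogens = 22.
Molecular formula: C12H22O

C12H22O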